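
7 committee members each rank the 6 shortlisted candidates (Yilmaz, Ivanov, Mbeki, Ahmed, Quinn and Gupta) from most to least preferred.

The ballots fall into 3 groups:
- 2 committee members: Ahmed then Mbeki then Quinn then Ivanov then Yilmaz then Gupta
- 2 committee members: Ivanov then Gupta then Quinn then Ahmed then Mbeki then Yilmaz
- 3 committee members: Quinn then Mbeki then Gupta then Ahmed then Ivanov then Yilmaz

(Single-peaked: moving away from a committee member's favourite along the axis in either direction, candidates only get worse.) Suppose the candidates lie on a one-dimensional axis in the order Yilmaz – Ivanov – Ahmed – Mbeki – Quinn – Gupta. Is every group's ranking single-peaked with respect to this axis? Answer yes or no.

Axis positions: Yilmaz=1, Ivanov=2, Ahmed=3, Mbeki=4, Quinn=5, Gupta=6.
Group 1 (peak Ahmed at position 3): ranking walks positions 3-4-5-2-1-6, expanding outward from the peak — single-peaked.
Group 2: ranking walks positions 2-6-5-3-4-1; Gupta is ranked above Ahmed even though Ahmed lies between Gupta and the peak Ivanov on the axis — preferences dip and rise again. Not single-peaked.
Group 3 (peak Quinn at position 5): ranking walks positions 5-4-6-3-2-1, expanding outward from the peak — single-peaked.
Group 2 violates single-peakedness, so the profile is not single-peaked on this axis.

no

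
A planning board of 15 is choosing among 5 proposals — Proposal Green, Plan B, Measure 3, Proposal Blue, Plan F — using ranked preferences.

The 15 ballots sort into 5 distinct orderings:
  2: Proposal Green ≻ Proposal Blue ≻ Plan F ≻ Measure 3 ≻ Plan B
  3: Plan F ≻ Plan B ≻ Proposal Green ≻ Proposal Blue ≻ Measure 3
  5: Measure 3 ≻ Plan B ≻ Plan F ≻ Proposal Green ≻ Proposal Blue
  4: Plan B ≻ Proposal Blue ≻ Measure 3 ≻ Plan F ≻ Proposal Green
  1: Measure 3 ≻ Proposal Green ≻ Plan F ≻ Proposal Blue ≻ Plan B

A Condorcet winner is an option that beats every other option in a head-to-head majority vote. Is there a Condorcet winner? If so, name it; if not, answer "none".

Head-to-head results (15 council members):
Proposal Green–Plan B: Plan B 12–3.
Proposal Green vs Measure 3: Measure 3 wins 10–5.
Proposal Green vs Proposal Blue: Proposal Green preferred on 2+3+5+1 = 11 ballots; Proposal Green wins 11–4.
Proposal Green vs Plan F: Plan F wins 12–3.
Plan B vs Measure 3: Plan B is ranked higher on 3+4 = 7 ballots, Measure 3 on 8. Measure 3 wins 8–7.
Plan B vs Proposal Blue: Plan B, 12–3.
Plan B vs Plan F: Plan B, 9–6.
Measure 3 vs Proposal Blue: Proposal Blue, 9–6.
Measure 3 vs Plan F: Measure 3 wins 10–5.
Proposal Blue vs Plan F: Plan F, 9–6.
No option is unbeaten: Proposal Green loses to Plan B; Plan B loses to Measure 3; Measure 3 loses to Proposal Blue; Proposal Blue loses to Proposal Green; Plan F loses to Plan B. In particular Proposal Green beats Proposal Blue beats Measure 3 beats Proposal Green is a majority cycle — no Condorcet winner exists.

none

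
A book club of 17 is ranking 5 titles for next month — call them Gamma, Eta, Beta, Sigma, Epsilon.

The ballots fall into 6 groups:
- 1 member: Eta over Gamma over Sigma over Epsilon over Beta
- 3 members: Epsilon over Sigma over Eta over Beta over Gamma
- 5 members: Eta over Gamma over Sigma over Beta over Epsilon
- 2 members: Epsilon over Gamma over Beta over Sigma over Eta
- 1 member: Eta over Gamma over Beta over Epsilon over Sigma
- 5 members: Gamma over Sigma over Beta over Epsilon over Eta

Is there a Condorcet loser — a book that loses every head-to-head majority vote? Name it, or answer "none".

Pairwise majorities:
Gamma vs Eta: Eta, 10–7.
Gamma–Beta: Gamma 14–3.
Gamma vs Sigma: Gamma preferred on 1+5+2+1+5 = 14 ballots; Gamma wins 14–3.
Gamma vs Epsilon: Gamma wins 12–5.
Eta vs Beta: Eta wins 10–7.
Eta vs Sigma: Sigma wins 10–7.
Eta vs Epsilon: Eta is ranked higher on 1+5+1 = 7 ballots, Epsilon on 10. Epsilon wins 10–7.
Beta vs Sigma: 3 to 14, Sigma.
Beta vs Epsilon: 5+1+5 = 11 for Beta, 6 for Epsilon — Beta by 11–6.
Sigma vs Epsilon: Sigma, 11–6.
Each book has at least one pairwise win (Gamma beats Beta; Eta beats Gamma; Beta beats Epsilon; Sigma beats Eta; Epsilon beats Eta) — no Condorcet loser.

none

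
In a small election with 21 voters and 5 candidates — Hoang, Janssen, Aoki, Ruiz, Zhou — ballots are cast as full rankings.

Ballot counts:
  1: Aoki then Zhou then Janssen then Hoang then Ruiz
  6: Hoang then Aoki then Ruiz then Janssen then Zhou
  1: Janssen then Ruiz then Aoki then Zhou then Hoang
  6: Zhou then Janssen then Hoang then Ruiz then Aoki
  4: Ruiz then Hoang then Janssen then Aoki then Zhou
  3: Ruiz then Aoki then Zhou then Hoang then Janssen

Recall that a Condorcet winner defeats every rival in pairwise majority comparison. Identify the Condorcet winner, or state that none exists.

Head-to-head results (21 voters):
Hoang vs Janssen: 13 to 8, Hoang.
Hoang vs Aoki: Hoang preferred on 6+6+4 = 16 ballots; Hoang wins 16–5.
Hoang vs Ruiz: Hoang is ranked higher on 1+6+6 = 13 ballots, Ruiz on 8. Hoang wins 13–8.
Hoang vs Zhou: Hoang preferred on 6+4 = 10 ballots; Zhou wins 11–10.
Janssen vs Aoki: Janssen is ranked higher on 1+6+4 = 11 ballots, Aoki on 10. Janssen wins 11–10.
Janssen vs Ruiz: Janssen is ranked higher on 1+1+6 = 8 ballots, Ruiz on 13. Ruiz wins 13–8.
Janssen vs Zhou: 11 to 10, Janssen.
Aoki vs Ruiz: 7 to 14, Ruiz.
Aoki vs Zhou: Aoki preferred on 1+6+1+4+3 = 15 ballots; Aoki wins 15–6.
Ruiz vs Zhou: 14 to 7, Ruiz.
Each candidate drops at least one matchup (Hoang loses to Zhou; Janssen loses to Hoang; Aoki loses to Hoang; Ruiz loses to Hoang; Zhou loses to Janssen); the cycle Hoang → Janssen → Zhou → Hoang rules out a Condorcet winner.

none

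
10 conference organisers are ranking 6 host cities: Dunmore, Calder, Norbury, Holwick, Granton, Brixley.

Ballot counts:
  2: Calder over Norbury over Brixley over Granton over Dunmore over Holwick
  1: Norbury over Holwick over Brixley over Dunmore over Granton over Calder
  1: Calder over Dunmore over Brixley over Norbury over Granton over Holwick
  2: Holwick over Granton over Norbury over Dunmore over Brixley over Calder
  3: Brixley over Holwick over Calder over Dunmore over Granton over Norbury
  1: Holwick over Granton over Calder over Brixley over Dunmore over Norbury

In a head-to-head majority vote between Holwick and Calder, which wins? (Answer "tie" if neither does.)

Ballots ranking Holwick above Calder: 1 + 2 + 3 + 1 = 7.
Ballots ranking Calder above Holwick: 10 − 7 = 3.
Holwick wins the head-to-head 7–3.

Holwick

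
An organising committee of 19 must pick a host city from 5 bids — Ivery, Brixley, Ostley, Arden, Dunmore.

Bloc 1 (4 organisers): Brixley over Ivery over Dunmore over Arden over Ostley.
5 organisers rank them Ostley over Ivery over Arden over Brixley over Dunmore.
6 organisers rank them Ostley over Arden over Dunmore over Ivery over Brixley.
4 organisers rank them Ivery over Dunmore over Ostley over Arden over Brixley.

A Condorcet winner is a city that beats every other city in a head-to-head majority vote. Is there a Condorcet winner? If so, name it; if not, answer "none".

Head-to-head results (19 organisers):
Ivery vs Brixley: Ivery preferred on 5+6+4 = 15 ballots; Ivery wins 15–4.
Ivery vs Ostley: 4+4 = 8 for Ivery, 11 for Ostley — Ostley by 11–8.
Ivery–Arden: Ivery 13–6.
Ivery vs Dunmore: Ivery, 13–6.
Brixley vs Ostley: Brixley is ranked higher on 4 ballots, Ostley on 15. Ostley wins 15–4.
Brixley vs Arden: Arden, 15–4.
Brixley vs Dunmore: 4+5 = 9 for Brixley, 10 for Dunmore — Dunmore by 10–9.
Ostley vs Arden: Ostley is ranked higher on 5+6+4 = 15 ballots, Arden on 4. Ostley wins 15–4.
Ostley vs Dunmore: Ostley wins 11–8.
Arden vs Dunmore: Arden wins 11–8.
Only Ostley has no losses; Ostley is the Condorcet winner.

Ostley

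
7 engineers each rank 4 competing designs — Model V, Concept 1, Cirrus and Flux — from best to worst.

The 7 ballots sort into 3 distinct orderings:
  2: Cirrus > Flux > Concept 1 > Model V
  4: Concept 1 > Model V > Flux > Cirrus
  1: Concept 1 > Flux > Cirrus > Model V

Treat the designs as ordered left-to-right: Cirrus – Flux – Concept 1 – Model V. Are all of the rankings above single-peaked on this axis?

yes

Axis positions: Cirrus=1, Flux=2, Concept 1=3, Model V=4.
Ballot type 1 (peak Cirrus at position 1): ranking walks positions 1-2-3-4, expanding outward from the peak — single-peaked.
Ballot type 2 (peak Concept 1 at position 3): ranking walks positions 3-4-2-1, expanding outward from the peak — single-peaked.
Ballot type 3 (peak Concept 1 at position 3): ranking walks positions 3-2-1-4, expanding outward from the peak — single-peaked.
Every ranking is single-peaked on this axis.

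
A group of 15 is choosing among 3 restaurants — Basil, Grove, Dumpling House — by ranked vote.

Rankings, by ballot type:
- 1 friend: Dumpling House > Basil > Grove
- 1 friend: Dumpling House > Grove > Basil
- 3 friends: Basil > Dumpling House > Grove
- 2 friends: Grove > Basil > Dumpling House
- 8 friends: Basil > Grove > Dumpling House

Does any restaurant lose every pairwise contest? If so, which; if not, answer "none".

Pairwise majorities:
Basil vs Grove: Basil, 12–3.
Basil–Dumpling House: Basil 13–2.
Grove vs Dumpling House: Grove wins 10–5.
Only Dumpling House has no wins; Dumpling House is the Condorcet loser.

Dumpling House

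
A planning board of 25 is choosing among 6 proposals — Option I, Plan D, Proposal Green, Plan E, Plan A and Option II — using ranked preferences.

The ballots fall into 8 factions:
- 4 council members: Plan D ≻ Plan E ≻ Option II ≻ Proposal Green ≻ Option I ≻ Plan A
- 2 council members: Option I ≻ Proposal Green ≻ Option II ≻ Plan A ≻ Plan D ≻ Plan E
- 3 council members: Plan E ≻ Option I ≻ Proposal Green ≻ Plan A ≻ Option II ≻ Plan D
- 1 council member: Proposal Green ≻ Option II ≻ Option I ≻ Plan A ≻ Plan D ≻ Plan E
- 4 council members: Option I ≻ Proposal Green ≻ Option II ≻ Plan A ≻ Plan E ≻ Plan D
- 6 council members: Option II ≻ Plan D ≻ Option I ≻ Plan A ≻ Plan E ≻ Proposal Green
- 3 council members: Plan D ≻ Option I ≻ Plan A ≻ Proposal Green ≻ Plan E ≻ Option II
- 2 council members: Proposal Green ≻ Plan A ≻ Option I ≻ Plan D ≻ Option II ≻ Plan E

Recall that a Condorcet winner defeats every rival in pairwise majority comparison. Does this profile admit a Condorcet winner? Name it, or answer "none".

none

Check each pair by majority over 25 ballots:
Option I–Plan D: Plan D 13–12.
Option I vs Proposal Green: Option I wins 18–7.
Option I vs Plan E: Option I wins 18–7.
Option I vs Plan A: Option I wins 23–2.
Option I vs Option II: Option I wins 14–11.
Plan D vs Proposal Green: Plan D wins 13–12.
Plan D vs Plan E: Plan D, 18–7.
Plan D vs Plan A: Plan D wins 13–12.
Plan D vs Option II: Option II, 16–9.
Proposal Green–Plan E: Plan E 13–12.
Proposal Green–Plan A: Proposal Green 16–9.
Proposal Green vs Option II: Proposal Green wins 15–10.
Plan E vs Plan A: Plan A, 18–7.
Plan E–Option II: Option II 15–10.
Plan A vs Option II: Option II wins 17–8.
Every option loses at least once (Option I loses to Plan D; Plan D loses to Option II; Proposal Green loses to Option I; Plan E loses to Option I; Plan A loses to Option I; Option II loses to Option I). The majority relation contains the cycle Option I > Option II > Plan D > Option I, so there is no Condorcet winner.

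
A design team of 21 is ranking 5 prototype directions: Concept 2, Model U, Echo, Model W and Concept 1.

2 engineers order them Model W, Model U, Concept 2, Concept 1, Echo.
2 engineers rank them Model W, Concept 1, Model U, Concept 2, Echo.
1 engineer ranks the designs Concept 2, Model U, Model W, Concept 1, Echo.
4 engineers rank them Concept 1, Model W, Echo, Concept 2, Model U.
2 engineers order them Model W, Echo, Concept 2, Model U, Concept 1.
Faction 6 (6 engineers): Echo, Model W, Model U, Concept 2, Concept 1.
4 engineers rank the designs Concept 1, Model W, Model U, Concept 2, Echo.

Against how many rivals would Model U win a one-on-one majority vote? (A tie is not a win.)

Model U against each rival (21 engineers):
Model U vs Concept 2: Model U is ranked higher on 2+2+6+4 = 14 ballots, Concept 2 on 7. Model U wins 14–7.
Model U vs Echo: Model U is ranked higher on 2+2+1+4 = 9 ballots, Echo on 12. Echo wins 12–9.
Model U vs Model W: Model U is ranked higher on 1 ballot, Model W on 20. Model W wins 20–1.
Model U–Concept 1: Model U 11–10.
Model U beats Concept 2, Concept 1; loses to Echo, Model W — 2 pairwise wins.

2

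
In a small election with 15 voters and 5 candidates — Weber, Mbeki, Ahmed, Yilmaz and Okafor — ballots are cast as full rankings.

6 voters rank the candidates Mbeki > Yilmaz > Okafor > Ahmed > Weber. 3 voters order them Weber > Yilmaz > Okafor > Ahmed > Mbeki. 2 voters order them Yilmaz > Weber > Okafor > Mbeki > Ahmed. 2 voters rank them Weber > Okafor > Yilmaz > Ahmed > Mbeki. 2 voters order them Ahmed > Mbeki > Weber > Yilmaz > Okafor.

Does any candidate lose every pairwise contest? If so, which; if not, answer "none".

Pairwise majorities:
Weber vs Mbeki: 7 to 8, Mbeki.
Weber vs Ahmed: Weber is ranked higher on 3+2+2 = 7 ballots, Ahmed on 8. Ahmed wins 8–7.
Weber vs Yilmaz: 7 to 8, Yilmaz.
Weber vs Okafor: Weber is ranked higher on 3+2+2+2 = 9 ballots, Okafor on 6. Weber wins 9–6.
Mbeki vs Ahmed: Mbeki is ranked higher on 6+2 = 8 ballots, Ahmed on 7. Mbeki wins 8–7.
Mbeki vs Yilmaz: Mbeki, 8–7.
Mbeki–Okafor: Mbeki 8–7.
Ahmed–Yilmaz: Yilmaz 13–2.
Ahmed vs Okafor: Okafor, 13–2.
Yilmaz vs Okafor: Yilmaz wins 13–2.
Every candidate wins at least one matchup (Weber beats Okafor; Mbeki beats Weber; Ahmed beats Weber; Yilmaz beats Weber; Okafor beats Ahmed), so there is no Condorcet loser.

none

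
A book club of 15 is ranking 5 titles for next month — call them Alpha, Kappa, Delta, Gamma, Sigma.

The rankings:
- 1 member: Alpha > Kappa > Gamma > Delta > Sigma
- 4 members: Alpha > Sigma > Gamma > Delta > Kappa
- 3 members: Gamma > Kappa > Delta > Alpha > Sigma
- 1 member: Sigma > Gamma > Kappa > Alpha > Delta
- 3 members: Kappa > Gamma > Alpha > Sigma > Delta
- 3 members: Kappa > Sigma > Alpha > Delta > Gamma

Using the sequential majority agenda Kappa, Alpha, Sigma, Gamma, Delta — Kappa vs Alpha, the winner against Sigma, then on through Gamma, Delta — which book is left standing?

Gamma

Round 1: Kappa vs Alpha — 10–5, Kappa advances.
Round 2: Kappa vs Sigma — 10–5, Kappa advances.
Round 3: Kappa vs Gamma — 7–8, Gamma advances.
Round 4: Gamma vs Delta — 12–3, Gamma advances.
Gamma survives the agenda.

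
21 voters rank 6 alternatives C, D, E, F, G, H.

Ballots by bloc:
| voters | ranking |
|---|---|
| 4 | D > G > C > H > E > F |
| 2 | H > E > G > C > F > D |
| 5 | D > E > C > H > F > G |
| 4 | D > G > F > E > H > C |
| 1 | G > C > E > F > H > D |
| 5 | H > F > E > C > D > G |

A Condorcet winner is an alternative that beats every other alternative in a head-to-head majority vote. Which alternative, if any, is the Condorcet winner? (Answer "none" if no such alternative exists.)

D

Pairwise majorities:
C–D: D 13–8.
C vs E: E wins 16–5.
C vs F: C wins 12–9.
C vs G: G, 11–10.
C–H: H 11–10.
D vs E: D wins 13–8.
D vs F: D wins 13–8.
D–G: D 18–3.
D vs H: D wins 13–8.
E vs F: E, 12–9.
E–G: E 12–9.
E vs H: H wins 11–10.
F vs G: G wins 11–10.
F vs H: H, 16–5.
G vs H: H, 12–9.
D beats each of C, E, F, G, H — D is the Condorcet winner.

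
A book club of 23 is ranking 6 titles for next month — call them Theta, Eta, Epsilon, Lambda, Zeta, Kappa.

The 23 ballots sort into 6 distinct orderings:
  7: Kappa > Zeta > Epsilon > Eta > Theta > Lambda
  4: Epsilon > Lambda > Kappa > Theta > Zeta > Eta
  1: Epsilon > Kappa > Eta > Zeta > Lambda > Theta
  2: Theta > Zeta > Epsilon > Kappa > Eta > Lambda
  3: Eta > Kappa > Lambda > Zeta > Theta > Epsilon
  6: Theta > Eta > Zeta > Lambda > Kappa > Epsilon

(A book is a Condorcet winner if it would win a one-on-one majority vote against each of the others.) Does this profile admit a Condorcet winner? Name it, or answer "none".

Pairwise majorities:
Theta vs Eta: Theta, 12–11.
Theta vs Epsilon: Epsilon wins 12–11.
Theta–Lambda: Theta 15–8.
Theta vs Zeta: Theta, 12–11.
Theta–Kappa: Kappa 15–8.
Eta vs Epsilon: Epsilon, 14–9.
Eta vs Lambda: Eta, 19–4.
Eta vs Zeta: Zeta wins 13–10.
Eta vs Kappa: Kappa wins 14–9.
Epsilon vs Lambda: Epsilon wins 14–9.
Epsilon vs Zeta: Zeta, 18–5.
Epsilon–Kappa: Kappa 16–7.
Lambda vs Zeta: Zeta, 16–7.
Lambda vs Kappa: Kappa, 13–10.
Zeta–Kappa: Kappa 15–8.
Kappa defeats every rival head-to-head and is the Condorcet winner.

Kappa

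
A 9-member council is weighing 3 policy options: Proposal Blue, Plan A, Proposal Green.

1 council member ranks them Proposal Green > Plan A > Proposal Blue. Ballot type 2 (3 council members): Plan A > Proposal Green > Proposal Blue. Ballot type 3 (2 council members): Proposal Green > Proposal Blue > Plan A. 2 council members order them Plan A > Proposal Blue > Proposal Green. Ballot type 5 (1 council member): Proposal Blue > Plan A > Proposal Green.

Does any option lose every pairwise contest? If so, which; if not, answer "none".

Proposal Blue

Pairwise majorities:
Proposal Blue vs Plan A: 2+1 = 3 for Proposal Blue, 6 for Plan A — Plan A by 6–3.
Proposal Blue vs Proposal Green: Proposal Blue is ranked higher on 2+1 = 3 ballots, Proposal Green on 6. Proposal Green wins 6–3.
Plan A–Proposal Green: Plan A 6–3.
Proposal Blue is beaten in every head-to-head and is the Condorcet loser.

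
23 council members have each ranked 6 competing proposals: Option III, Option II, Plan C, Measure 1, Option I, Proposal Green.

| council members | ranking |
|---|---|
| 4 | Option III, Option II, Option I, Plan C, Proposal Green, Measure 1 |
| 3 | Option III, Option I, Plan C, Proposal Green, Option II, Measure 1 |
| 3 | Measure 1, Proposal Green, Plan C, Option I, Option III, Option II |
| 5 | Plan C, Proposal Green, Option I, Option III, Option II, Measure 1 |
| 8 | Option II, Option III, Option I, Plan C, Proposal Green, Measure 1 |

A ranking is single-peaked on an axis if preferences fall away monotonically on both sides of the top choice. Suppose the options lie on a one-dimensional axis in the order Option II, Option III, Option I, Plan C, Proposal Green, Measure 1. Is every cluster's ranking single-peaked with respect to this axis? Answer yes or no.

Axis positions: Option II=1, Option III=2, Option I=3, Plan C=4, Proposal Green=5, Measure 1=6.
Cluster 1 (peak Option III at position 2): ranking walks positions 2-1-3-4-5-6, expanding outward from the peak — single-peaked.
Cluster 2 (peak Option III at position 2): ranking walks positions 2-3-4-5-1-6, expanding outward from the peak — single-peaked.
Cluster 3 (peak Measure 1 at position 6): ranking walks positions 6-5-4-3-2-1, expanding outward from the peak — single-peaked.
Cluster 4 (peak Plan C at position 4): ranking walks positions 4-5-3-2-1-6, expanding outward from the peak — single-peaked.
Cluster 5 (peak Option II at position 1): ranking walks positions 1-2-3-4-5-6, expanding outward from the peak — single-peaked.
Every ranking is single-peaked on this axis.

yes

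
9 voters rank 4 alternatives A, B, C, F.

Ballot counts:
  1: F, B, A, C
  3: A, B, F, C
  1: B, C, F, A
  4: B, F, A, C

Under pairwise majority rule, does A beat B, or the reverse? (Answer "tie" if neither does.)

B

Ballots ranking A above B: 3.
Ballots ranking B above A: 9 − 3 = 6.
B wins the head-to-head 6–3.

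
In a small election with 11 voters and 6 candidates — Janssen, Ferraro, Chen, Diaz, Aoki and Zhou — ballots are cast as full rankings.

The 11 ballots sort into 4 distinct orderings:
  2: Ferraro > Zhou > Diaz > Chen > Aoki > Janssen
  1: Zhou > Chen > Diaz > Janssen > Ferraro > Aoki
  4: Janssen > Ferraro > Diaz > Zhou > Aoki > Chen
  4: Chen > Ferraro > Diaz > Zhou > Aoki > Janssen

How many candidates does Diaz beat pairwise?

Diaz against each rival (11 voters):
Diaz vs Janssen: Diaz is ranked higher on 2+1+4 = 7 ballots, Janssen on 4. Diaz wins 7–4.
Diaz vs Ferraro: Ferraro wins 10–1.
Diaz–Chen: Diaz 6–5.
Diaz vs Aoki: 11 to 0, Diaz.
Diaz vs Zhou: 4+4 = 8 for Diaz, 3 for Zhou — Diaz by 8–3.
Diaz beats Janssen, Chen, Aoki, Zhou; loses to Ferraro — 4 pairwise wins.

4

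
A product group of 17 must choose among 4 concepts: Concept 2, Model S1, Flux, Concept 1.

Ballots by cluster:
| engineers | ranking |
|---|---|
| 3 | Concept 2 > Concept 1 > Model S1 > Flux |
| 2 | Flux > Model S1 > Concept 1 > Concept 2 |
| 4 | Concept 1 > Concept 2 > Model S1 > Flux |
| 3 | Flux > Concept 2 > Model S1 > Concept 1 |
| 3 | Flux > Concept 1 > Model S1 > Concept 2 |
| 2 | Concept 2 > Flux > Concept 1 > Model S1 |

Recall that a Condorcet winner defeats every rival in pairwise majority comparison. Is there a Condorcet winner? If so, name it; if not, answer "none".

Check each pair by majority over 17 ballots:
Concept 2 vs Model S1: Concept 2 is ranked higher on 3+4+3+2 = 12 ballots, Model S1 on 5. Concept 2 wins 12–5.
Concept 2 vs Flux: Concept 2 preferred on 3+4+2 = 9 ballots; Concept 2 wins 9–8.
Concept 2 vs Concept 1: Concept 2 preferred on 3+3+2 = 8 ballots; Concept 1 wins 9–8.
Model S1 vs Flux: Model S1 preferred on 3+4 = 7 ballots; Flux wins 10–7.
Model S1 vs Concept 1: Model S1 is ranked higher on 2+3 = 5 ballots, Concept 1 on 12. Concept 1 wins 12–5.
Flux vs Concept 1: Flux preferred on 2+3+3+2 = 10 ballots; Flux wins 10–7.
No design is unbeaten: Concept 2 loses to Concept 1; Model S1 loses to Concept 2; Flux loses to Concept 2; Concept 1 loses to Flux. In particular Concept 2 > Flux > Concept 1 > Concept 2 is a majority cycle — no Condorcet winner exists.

none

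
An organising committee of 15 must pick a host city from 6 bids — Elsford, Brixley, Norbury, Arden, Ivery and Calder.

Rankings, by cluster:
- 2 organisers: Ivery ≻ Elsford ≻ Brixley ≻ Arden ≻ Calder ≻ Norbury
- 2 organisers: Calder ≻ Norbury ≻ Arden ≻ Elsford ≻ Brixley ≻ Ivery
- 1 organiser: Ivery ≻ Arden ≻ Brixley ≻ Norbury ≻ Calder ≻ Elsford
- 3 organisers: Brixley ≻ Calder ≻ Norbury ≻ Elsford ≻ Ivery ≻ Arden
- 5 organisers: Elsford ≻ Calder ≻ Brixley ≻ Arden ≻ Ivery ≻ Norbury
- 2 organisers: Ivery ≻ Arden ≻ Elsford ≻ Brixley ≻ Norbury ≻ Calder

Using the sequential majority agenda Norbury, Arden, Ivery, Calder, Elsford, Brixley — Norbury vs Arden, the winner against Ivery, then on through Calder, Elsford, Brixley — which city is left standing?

Round 1: Norbury vs Arden — 5–10, Arden advances.
Round 2: Arden vs Ivery — 7–8, Ivery advances.
Round 3: Ivery vs Calder — 5–10, Calder advances.
Round 4: Calder vs Elsford — 6–9, Elsford advances.
Round 5: Elsford vs Brixley — 11–4, Elsford advances.
The agenda winner is Elsford.

Elsford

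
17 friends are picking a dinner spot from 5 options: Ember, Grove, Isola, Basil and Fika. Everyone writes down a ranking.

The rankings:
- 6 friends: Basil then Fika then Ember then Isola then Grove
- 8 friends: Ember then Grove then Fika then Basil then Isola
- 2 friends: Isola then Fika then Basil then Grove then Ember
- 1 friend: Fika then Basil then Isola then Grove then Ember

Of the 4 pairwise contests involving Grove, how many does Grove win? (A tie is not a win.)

0

Grove against each rival (17 friends):
Grove vs Ember: 2+1 = 3 for Grove, 14 for Ember — Ember by 14–3.
Grove vs Isola: 8 to 9, Isola.
Grove vs Basil: 8 for Grove, 9 for Basil — Basil by 9–8.
Grove vs Fika: Grove preferred on 8 ballots; Fika wins 9–8.
Grove beats no one; loses to Ember, Isola, Basil, Fika — 0 pairwise wins.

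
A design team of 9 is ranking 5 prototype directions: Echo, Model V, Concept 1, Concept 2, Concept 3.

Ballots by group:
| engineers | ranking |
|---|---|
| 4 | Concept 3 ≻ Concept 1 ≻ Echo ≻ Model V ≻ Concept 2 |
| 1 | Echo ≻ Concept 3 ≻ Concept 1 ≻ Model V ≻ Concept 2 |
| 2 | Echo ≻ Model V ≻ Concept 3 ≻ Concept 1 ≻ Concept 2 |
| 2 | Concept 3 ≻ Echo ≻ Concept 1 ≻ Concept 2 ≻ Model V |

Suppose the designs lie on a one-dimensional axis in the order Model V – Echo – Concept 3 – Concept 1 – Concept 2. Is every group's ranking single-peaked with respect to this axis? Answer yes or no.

Axis positions: Model V=1, Echo=2, Concept 3=3, Concept 1=4, Concept 2=5.
Group 1 (peak Concept 3 at position 3): ranking walks positions 3-4-2-1-5, expanding outward from the peak — single-peaked.
Group 2 (peak Echo at position 2): ranking walks positions 2-3-4-1-5, expanding outward from the peak — single-peaked.
Group 3 (peak Echo at position 2): ranking walks positions 2-1-3-4-5, expanding outward from the peak — single-peaked.
Group 4 (peak Concept 3 at position 3): ranking walks positions 3-2-4-5-1, expanding outward from the peak — single-peaked.
Every ranking is single-peaked on this axis.

yes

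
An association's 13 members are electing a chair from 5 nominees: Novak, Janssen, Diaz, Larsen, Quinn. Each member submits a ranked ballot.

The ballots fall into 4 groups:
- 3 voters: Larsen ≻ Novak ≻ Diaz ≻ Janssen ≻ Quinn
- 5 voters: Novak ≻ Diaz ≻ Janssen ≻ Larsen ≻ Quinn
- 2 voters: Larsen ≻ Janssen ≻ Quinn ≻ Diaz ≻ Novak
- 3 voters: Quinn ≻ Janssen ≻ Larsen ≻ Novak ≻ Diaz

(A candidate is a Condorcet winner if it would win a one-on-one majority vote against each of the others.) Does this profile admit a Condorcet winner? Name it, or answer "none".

none

Check each pair by majority over 13 ballots:
Novak–Janssen: Novak 8–5.
Novak vs Diaz: 11 to 2, Novak.
Novak vs Larsen: Larsen, 8–5.
Novak vs Quinn: Novak wins 8–5.
Janssen vs Diaz: Janssen is ranked higher on 2+3 = 5 ballots, Diaz on 8. Diaz wins 8–5.
Janssen vs Larsen: Janssen wins 8–5.
Janssen vs Quinn: Janssen wins 10–3.
Diaz vs Larsen: 5 to 8, Larsen.
Diaz vs Quinn: 8 to 5, Diaz.
Larsen vs Quinn: Larsen, 10–3.
Each candidate drops at least one matchup (Novak loses to Larsen; Janssen loses to Novak; Diaz loses to Novak; Larsen loses to Janssen; Quinn loses to Novak); the cycle Novak beats Janssen beats Larsen beats Novak rules out a Condorcet winner.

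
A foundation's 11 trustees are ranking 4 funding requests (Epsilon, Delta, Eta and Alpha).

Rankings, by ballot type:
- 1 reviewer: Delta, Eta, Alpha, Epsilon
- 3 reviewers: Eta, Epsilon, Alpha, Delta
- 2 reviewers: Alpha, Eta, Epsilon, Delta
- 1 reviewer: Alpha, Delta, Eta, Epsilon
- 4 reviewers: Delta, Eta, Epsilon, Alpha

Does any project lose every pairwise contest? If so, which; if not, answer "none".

Pairwise majorities:
Epsilon vs Delta: 3+2 = 5 for Epsilon, 6 for Delta — Delta by 6–5.
Epsilon vs Eta: Epsilon is ranked higher on 0 ballots, Eta on 11. Eta wins 11–0.
Epsilon vs Alpha: Epsilon is ranked higher on 3+4 = 7 ballots, Alpha on 4. Epsilon wins 7–4.
Delta vs Eta: Delta preferred on 1+1+4 = 6 ballots; Delta wins 6–5.
Delta vs Alpha: Alpha wins 6–5.
Eta vs Alpha: Eta wins 8–3.
No project is winless: Epsilon beats Alpha; Delta beats Epsilon; Eta beats Epsilon; Alpha beats Delta. There is no Condorcet loser.

none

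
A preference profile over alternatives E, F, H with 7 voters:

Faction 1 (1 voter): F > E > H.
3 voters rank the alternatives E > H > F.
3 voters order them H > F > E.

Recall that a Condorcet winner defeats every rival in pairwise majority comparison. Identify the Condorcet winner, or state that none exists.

none

Check each pair by majority over 7 ballots:
E vs F: F wins 4–3.
E vs H: E wins 4–3.
F vs H: H wins 6–1.
No alternative is unbeaten: E loses to F; F loses to H; H loses to E. In particular E > H > F > E is a majority cycle — no Condorcet winner exists.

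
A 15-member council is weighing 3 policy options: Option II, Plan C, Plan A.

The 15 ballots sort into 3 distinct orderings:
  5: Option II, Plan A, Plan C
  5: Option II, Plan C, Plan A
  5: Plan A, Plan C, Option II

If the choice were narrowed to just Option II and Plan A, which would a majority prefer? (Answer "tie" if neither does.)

Ballots ranking Option II above Plan A: 5 + 5 = 10.
Ballots ranking Plan A above Option II: 15 − 10 = 5.
Option II wins the head-to-head 10–5.

Option II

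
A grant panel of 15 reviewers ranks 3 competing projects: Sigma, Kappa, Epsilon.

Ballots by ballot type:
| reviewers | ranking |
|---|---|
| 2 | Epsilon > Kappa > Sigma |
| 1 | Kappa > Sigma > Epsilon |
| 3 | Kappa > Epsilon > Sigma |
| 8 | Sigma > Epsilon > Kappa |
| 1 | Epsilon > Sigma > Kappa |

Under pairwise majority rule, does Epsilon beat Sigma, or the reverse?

Ballots ranking Epsilon above Sigma: 2 + 3 + 1 = 6.
Ballots ranking Sigma above Epsilon: 15 − 6 = 9.
Sigma wins the head-to-head 9–6.

Sigma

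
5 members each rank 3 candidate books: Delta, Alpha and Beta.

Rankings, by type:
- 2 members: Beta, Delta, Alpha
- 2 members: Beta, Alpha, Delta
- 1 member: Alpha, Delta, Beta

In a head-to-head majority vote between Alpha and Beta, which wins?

Ballots ranking Alpha above Beta: 1.
Ballots ranking Beta above Alpha: 5 − 1 = 4.
Beta wins the head-to-head 4–1.

Beta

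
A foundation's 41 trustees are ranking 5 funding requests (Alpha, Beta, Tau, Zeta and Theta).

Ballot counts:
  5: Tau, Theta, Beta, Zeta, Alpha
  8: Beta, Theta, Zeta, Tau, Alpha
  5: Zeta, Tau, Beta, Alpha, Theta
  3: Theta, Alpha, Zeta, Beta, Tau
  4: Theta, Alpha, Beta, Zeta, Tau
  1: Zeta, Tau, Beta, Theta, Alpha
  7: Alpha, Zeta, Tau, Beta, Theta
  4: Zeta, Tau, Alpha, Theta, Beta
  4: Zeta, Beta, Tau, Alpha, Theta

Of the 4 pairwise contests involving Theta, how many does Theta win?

Theta against each rival (41 reviewers):
Theta vs Alpha: Theta, 21–20.
Theta vs Beta: Beta, 25–16.
Theta vs Tau: 8+3+4 = 15 for Theta, 26 for Tau — Tau by 26–15.
Theta–Zeta: Zeta 21–20.
Theta beats Alpha; loses to Beta, Tau, Zeta — 1 pairwise win.

1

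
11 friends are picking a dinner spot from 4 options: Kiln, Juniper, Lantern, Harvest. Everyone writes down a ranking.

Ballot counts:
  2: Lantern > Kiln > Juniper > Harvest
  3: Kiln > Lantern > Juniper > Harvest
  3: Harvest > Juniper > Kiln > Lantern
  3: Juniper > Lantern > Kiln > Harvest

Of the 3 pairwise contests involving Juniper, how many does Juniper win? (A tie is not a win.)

3

Juniper against each rival (11 friends):
Juniper vs Kiln: Juniper, 6–5.
Juniper vs Lantern: Juniper wins 6–5.
Juniper vs Harvest: Juniper wins 8–3.
Juniper beats Kiln, Lantern, Harvest — 3 pairwise wins.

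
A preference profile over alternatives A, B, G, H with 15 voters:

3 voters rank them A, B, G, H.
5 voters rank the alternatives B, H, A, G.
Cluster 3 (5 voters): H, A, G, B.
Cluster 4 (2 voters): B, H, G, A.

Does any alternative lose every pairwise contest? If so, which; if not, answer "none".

G

Pairwise majorities:
A vs B: 8 to 7, A.
A vs G: A wins 13–2.
A vs H: H wins 12–3.
B vs G: B wins 10–5.
B vs H: B is ranked higher on 3+5+2 = 10 ballots, H on 5. B wins 10–5.
G vs H: H, 12–3.
G is beaten in every head-to-head and is the Condorcet loser.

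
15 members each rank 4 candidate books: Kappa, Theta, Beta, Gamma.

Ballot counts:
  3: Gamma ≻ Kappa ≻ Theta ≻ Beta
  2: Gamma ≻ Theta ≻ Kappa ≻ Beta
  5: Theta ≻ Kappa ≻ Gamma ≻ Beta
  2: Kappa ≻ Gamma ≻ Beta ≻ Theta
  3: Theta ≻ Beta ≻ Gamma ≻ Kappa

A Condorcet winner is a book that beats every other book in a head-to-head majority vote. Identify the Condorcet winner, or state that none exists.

Theta

Pairwise majorities:
Kappa vs Theta: Theta wins 10–5.
Kappa vs Beta: Kappa, 12–3.
Kappa vs Gamma: Gamma wins 8–7.
Theta vs Beta: Theta wins 13–2.
Theta–Gamma: Theta 8–7.
Beta–Gamma: Gamma 12–3.
Theta beats each of Kappa, Beta, Gamma — Theta is the Condorcet winner.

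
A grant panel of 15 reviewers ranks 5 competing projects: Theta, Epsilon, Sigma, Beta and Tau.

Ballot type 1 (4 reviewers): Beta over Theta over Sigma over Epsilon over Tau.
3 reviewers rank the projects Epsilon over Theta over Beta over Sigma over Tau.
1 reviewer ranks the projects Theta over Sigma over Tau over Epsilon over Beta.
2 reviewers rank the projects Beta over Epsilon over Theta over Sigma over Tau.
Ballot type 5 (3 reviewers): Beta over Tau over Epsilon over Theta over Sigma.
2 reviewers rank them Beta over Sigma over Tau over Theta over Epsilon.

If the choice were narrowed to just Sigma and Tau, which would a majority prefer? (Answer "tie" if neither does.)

Ballots ranking Sigma above Tau: 4 + 3 + 1 + 2 + 2 = 12.
Ballots ranking Tau above Sigma: 15 − 12 = 3.
Sigma wins the head-to-head 12–3.

Sigma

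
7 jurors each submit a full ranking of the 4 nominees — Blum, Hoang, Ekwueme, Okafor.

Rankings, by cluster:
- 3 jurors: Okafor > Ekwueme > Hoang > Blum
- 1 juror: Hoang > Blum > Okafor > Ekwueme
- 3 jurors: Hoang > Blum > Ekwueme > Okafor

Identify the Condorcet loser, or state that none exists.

Pairwise majorities:
Blum vs Hoang: 0 for Blum, 7 for Hoang — Hoang by 7–0.
Blum vs Ekwueme: 4 to 3, Blum.
Blum–Okafor: Blum 4–3.
Hoang–Ekwueme: Hoang 4–3.
Hoang vs Okafor: Hoang preferred on 1+3 = 4 ballots; Hoang wins 4–3.
Ekwueme vs Okafor: Okafor, 4–3.
Ekwueme is beaten in every head-to-head and is the Condorcet loser.

Ekwueme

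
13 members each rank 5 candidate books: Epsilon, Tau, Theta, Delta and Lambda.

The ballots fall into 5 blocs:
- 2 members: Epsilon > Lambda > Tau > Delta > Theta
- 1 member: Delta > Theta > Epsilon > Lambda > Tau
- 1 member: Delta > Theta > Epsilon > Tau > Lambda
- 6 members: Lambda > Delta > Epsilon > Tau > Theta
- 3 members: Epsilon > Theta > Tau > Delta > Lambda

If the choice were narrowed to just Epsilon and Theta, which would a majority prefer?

Ballots ranking Epsilon above Theta: 2 + 6 + 3 = 11.
Ballots ranking Theta above Epsilon: 13 − 11 = 2.
Epsilon wins the head-to-head 11–2.

Epsilon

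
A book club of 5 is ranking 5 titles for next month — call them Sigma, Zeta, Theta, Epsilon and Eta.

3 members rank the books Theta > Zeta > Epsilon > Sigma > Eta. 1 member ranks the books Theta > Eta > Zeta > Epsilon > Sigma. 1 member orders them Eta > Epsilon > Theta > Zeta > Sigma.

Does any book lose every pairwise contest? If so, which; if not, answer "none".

Eta

Head-to-head results (5 members):
Sigma vs Zeta: Sigma is ranked higher on 0 ballots, Zeta on 5. Zeta wins 5–0.
Sigma vs Theta: Theta, 5–0.
Sigma vs Epsilon: Epsilon wins 5–0.
Sigma–Eta: Sigma 3–2.
Zeta vs Theta: 0 to 5, Theta.
Zeta vs Epsilon: 3+1 = 4 for Zeta, 1 for Epsilon — Zeta by 4–1.
Zeta vs Eta: 3 for Zeta, 2 for Eta — Zeta by 3–2.
Theta vs Epsilon: Theta, 4–1.
Theta–Eta: Theta 4–1.
Epsilon vs Eta: Epsilon is ranked higher on 3 ballots, Eta on 2. Epsilon wins 3–2.
Eta is beaten in every head-to-head and is the Condorcet loser.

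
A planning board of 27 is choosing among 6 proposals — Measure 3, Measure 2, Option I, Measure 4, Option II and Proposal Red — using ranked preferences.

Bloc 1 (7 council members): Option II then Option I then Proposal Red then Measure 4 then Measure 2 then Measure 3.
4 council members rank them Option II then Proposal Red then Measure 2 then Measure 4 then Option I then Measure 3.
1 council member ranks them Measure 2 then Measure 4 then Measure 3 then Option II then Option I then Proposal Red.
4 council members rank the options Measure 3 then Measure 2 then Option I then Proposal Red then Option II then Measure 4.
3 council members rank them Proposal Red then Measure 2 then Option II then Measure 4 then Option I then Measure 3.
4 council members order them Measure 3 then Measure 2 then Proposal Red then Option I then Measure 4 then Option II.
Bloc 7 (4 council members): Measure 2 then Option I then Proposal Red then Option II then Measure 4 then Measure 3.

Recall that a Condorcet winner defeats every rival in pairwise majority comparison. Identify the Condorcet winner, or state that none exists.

none

Check each pair by majority over 27 ballots:
Measure 3 vs Measure 2: Measure 2, 19–8.
Measure 3 vs Option I: Option I wins 18–9.
Measure 3 vs Measure 4: Measure 4, 19–8.
Measure 3 vs Option II: Option II, 18–9.
Measure 3–Proposal Red: Proposal Red 18–9.
Measure 2 vs Option I: Measure 2 wins 20–7.
Measure 2–Measure 4: Measure 2 20–7.
Measure 2 vs Option II: Measure 2, 16–11.
Measure 2–Proposal Red: Proposal Red 14–13.
Option I vs Measure 4: Option I wins 19–8.
Option I–Option II: Option II 15–12.
Option I–Proposal Red: Option I 16–11.
Measure 4–Option II: Option II 22–5.
Measure 4 vs Proposal Red: Proposal Red wins 26–1.
Option II–Proposal Red: Proposal Red 15–12.
Every option loses at least once (Measure 3 loses to Measure 2; Measure 2 loses to Proposal Red; Option I loses to Measure 2; Measure 4 loses to Measure 2; Option II loses to Measure 2; Proposal Red loses to Option I). The majority relation contains the cycle Measure 2 beats Option I beats Proposal Red beats Measure 2, so there is no Condorcet winner.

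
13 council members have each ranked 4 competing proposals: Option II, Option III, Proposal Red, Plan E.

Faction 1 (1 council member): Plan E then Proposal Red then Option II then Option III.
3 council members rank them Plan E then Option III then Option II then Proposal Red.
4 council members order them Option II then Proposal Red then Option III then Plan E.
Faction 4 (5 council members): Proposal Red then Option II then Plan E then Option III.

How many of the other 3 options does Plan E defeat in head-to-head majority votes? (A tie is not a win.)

1

Plan E against each rival (13 council members):
Plan E vs Option II: Option II wins 9–4.
Plan E vs Option III: Plan E preferred on 1+3+5 = 9 ballots; Plan E wins 9–4.
Plan E vs Proposal Red: Plan E is ranked higher on 1+3 = 4 ballots, Proposal Red on 9. Proposal Red wins 9–4.
Plan E beats Option III; loses to Option II, Proposal Red — 1 pairwise win.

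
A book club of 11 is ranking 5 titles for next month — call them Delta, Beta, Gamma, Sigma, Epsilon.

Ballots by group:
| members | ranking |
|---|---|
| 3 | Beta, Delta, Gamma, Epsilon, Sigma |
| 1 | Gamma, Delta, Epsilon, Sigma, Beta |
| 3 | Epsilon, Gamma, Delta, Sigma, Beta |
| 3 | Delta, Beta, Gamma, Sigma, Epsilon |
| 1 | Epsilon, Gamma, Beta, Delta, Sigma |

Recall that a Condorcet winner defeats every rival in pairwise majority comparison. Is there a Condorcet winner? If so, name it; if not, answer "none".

Head-to-head results (11 members):
Delta vs Beta: 7 to 4, Delta.
Delta vs Gamma: 3+3 = 6 for Delta, 5 for Gamma — Delta by 6–5.
Delta vs Sigma: 11 to 0, Delta.
Delta vs Epsilon: 7 to 4, Delta.
Beta vs Gamma: 3+3 = 6 for Beta, 5 for Gamma — Beta by 6–5.
Beta vs Sigma: Beta is ranked higher on 3+3+1 = 7 ballots, Sigma on 4. Beta wins 7–4.
Beta vs Epsilon: 6 to 5, Beta.
Gamma vs Sigma: Gamma preferred on 3+1+3+3+1 = 11 ballots; Gamma wins 11–0.
Gamma vs Epsilon: Gamma is ranked higher on 3+1+3 = 7 ballots, Epsilon on 4. Gamma wins 7–4.
Sigma vs Epsilon: 3 for Sigma, 8 for Epsilon — Epsilon by 8–3.
Only Delta has no losses; Delta is the Condorcet winner.

Delta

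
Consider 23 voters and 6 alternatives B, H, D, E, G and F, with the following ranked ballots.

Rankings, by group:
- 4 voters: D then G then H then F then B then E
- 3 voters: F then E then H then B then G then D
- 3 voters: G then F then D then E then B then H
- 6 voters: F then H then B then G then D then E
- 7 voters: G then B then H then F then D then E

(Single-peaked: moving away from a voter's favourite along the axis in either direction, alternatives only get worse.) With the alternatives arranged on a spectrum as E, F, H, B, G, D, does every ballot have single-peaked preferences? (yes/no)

Axis positions: E=1, F=2, H=3, B=4, G=5, D=6.
Group 1: ranking walks positions 6-5-3-2-4-1; H is ranked above B even though B lies between H and the peak D on the axis — preferences dip and rise again. Not single-peaked.
Group 2 (peak F at position 2): ranking walks positions 2-1-3-4-5-6, expanding outward from the peak — single-peaked.
Group 3: ranking walks positions 5-2-6-1-4-3; F is ranked above B even though B lies between F and the peak G on the axis — preferences dip and rise again. Not single-peaked.
Group 4 (peak F at position 2): ranking walks positions 2-3-4-5-6-1, expanding outward from the peak — single-peaked.
Group 5 (peak G at position 5): ranking walks positions 5-4-3-2-6-1, expanding outward from the peak — single-peaked.
Group 1 violates single-peakedness, so the profile is not single-peaked on this axis.

no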